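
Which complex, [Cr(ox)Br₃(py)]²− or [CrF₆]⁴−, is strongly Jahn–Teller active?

[Cr(ox)Br₃(py)]²−: Each oxalate is −2; each bromide is −1; pyridine is neutral; balancing the −2 overall charge requires Cr(III). Group 6 minus oxidation state 3 gives a d³ configuration. The d³ configuration leaves the e_g set evenly filled (or empty) — no strong Jahn–Teller driving force.
[CrF₆]⁴−: Summing ligand charges against the −4 overall charge gives an oxidation state of +2 for chromium. Group 6 minus oxidation state 2 gives a d⁴ configuration. Fluoride is a weak-field ligand for a first-row metal, so the complex is high-spin. The t₂g³e_g¹ (high-spin) configuration has an unevenly filled e_g set; the Jahn–Teller theorem predicts a tetragonal distortion (typically axial elongation) to lift the degeneracy.

[CrF₆]⁴−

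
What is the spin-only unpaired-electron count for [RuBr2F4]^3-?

Ligand charges: each bromide is −1; each fluoride is −1. With an overall charge of −3 the ruthenium centre must be in the +3 oxidation state.
Ruthenium is a group-8 element; Ru(III) is therefore d⁵.
The spin state decides the count: a 4d ion has a large Δₒ and is invariably low-spin.
An octahedral low-spin d⁵ ion is t₂g⁵e_g⁰, giving 1 unpaired electron.

1 unpaired electron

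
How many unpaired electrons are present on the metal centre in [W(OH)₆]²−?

2 unpaired electrons

Summing ligand charges against the −2 overall charge gives an oxidation state of +4 for tungsten.
Tungsten is a group-6 element; W(IV) is therefore d².
In an octahedral field the d² configuration is t₂g²e_g⁰ (only one arrangement possible), giving 2 unpaired electrons.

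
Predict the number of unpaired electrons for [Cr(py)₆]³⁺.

Pyridine is neutral; balancing the +3 overall charge requires Cr(III).
Group 6 minus oxidation state 3 gives a d³ configuration.
In an octahedral field the d³ configuration is t₂g³e_g⁰ (only one arrangement possible), giving 3 unpaired electrons.

3 unpaired electrons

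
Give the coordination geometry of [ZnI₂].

Ligand charges: each iodide is −1. With an overall charge of 0 the zinc centre must be in the +2 oxidation state.
Zinc is a group-12 element; Zn(II) is therefore d¹⁰.
Coordination number: 2.
A d¹⁰ ion with only two ligands adopts a linear arrangement (sp hybridisation; no CFSE preference).

linear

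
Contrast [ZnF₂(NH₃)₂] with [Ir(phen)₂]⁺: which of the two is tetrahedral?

For [ZnF₂(NH₃)₂]: Summing ligand charges against the 0 overall charge gives an oxidation state of +2 for zinc. Group 12 minus oxidation state 2 gives a d¹⁰ configuration. A d¹⁰ ion has no crystal-field stabilisation preference between square planar and tetrahedral, so four ligands adopt the sterically favoured tetrahedral geometry. → tetrahedral.
For [Ir(phen)₂]⁺: Ligand charges: 1,10-phenanthroline is neutral. With an overall charge of +1 the iridium centre must be in the +1 oxidation state. Ir sits in group 9, so the d-electron count is 9 − 1 = 8. A 5d d⁸ ion has a large crystal-field splitting; square planar leaves the high-energy d_{x²−y²} orbital empty and maximises CFSE. → square planar.

[ZnF₂(NH₃)₂]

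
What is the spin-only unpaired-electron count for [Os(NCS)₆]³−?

1

Each isothiocyanate is −1; balancing the −3 overall charge requires Os(III).
Osmium is a group-8 element; Os(III) is therefore d⁵.
The spin state decides the count: a 5d ion has a large Δₒ and is invariably low-spin.
An octahedral low-spin d⁵ ion is t₂g⁵e_g⁰, giving 1 unpaired electron.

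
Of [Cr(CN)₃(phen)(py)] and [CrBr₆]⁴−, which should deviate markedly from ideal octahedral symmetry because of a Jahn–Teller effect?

[Cr(CN)₃(phen)(py)]: Ligand charges: each cyanide is −1; 1,10-phenanthroline is neutral; pyridine is neutral. With an overall charge of 0 the chromium centre must be in the +3 oxidation state. Cr sits in group 6, so the d-electron count is 6 − 3 = 3. The d³ configuration leaves the e_g set evenly filled (or empty) — no strong Jahn–Teller driving force.
[CrBr₆]⁴−: Each bromide is −1; balancing the −4 overall charge requires Cr(II). Chromium is a group-6 element; Cr(II) is therefore d⁴. Bromide is a weak-field ligand for a first-row metal, so the complex is high-spin. The t₂g³e_g¹ (high-spin) configuration has an unevenly filled e_g set; the Jahn–Teller theorem predicts a tetragonal distortion (typically axial elongation) to lift the degeneracy.

[CrBr₆]⁴−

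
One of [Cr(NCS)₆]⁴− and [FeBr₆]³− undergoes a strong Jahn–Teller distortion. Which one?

[Cr(NCS)₆]⁴−: Each isothiocyanate is −1; balancing the −4 overall charge requires Cr(II). Group 6 minus oxidation state 2 gives a d⁴ configuration. Isothiocyanate is a weak-field ligand for a first-row metal, so the complex is high-spin. The t₂g³e_g¹ (high-spin) configuration has an unevenly filled e_g set; the Jahn–Teller theorem predicts a tetragonal distortion (typically axial elongation) to lift the degeneracy.
[FeBr₆]³−: Summing ligand charges against the −3 overall charge gives an oxidation state of +3 for iron. Iron is a group-8 element; Fe(III) is therefore d⁵. Bromide is a weak-field ligand for a first-row metal, so the complex is high-spin. The d⁵ configuration leaves the e_g set evenly filled (or empty) — no strong Jahn–Teller driving force.

[Cr(NCS)₆]⁴−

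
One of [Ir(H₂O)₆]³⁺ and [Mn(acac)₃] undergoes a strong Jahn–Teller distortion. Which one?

[Ir(H₂O)₆]³⁺: Water is neutral; balancing the +3 overall charge requires Ir(III). Group 9 minus oxidation state 3 gives a d⁶ configuration. A 5d ion has a large Δₒ and is invariably low-spin. The d⁶ configuration leaves the e_g set evenly filled (or empty) — no strong Jahn–Teller driving force.
[Mn(acac)₃]: Each acetylacetonate is −1; balancing the 0 overall charge requires Mn(III). Mn sits in group 7, so the d-electron count is 7 − 3 = 4. Acetylacetonate is a weak-field ligand for a first-row metal, so the complex is high-spin. The t₂g³e_g¹ (high-spin) configuration has an unevenly filled e_g set; the Jahn–Teller theorem predicts a tetragonal distortion (typically axial elongation) to lift the degeneracy.

[Mn(acac)₃]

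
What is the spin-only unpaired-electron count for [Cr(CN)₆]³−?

3 unpaired electrons

Each cyanide is −1; balancing the −3 overall charge requires Cr(III).
Chromium is a group-6 element; Cr(III) is therefore d³.
In an octahedral field the d³ configuration is t₂g³e_g⁰ (only one arrangement possible), giving 3 unpaired electrons.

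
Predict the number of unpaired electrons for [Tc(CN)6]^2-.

Ligand charges: each cyanide is −1. With an overall charge of −2 the technetium centre must be in the +4 oxidation state.
Group 7 minus oxidation state 4 gives a d³ configuration.
In an octahedral field the d³ configuration is t₂g³e_g⁰ (only one arrangement possible), giving 3 unpaired electrons.

3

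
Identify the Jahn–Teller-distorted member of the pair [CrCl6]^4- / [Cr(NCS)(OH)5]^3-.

[CrCl6]^4-: Ligand charges: each chloride is −1. With an overall charge of −4 the chromium centre must be in the +2 oxidation state. Cr sits in group 6, so the d-electron count is 6 − 2 = 4. Chloride is a weak-field ligand for a first-row metal, so the complex is high-spin. The t₂g³e_g¹ (high-spin) configuration has an unevenly filled e_g set; the Jahn–Teller theorem predicts a tetragonal distortion (typically axial elongation) to lift the degeneracy.
[Cr(NCS)(OH)5]^3-: Summing ligand charges against the −3 overall charge gives an oxidation state of +3 for chromium. Chromium is a group-6 element; Cr(III) is therefore d³. The d³ configuration leaves the e_g set evenly filled (or empty) — no strong Jahn–Teller driving force.

[CrCl6]^4-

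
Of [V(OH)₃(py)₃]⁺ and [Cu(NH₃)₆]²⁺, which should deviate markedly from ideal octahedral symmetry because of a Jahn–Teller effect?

[Cu(NH₃)₆]²⁺

[V(OH)₃(py)₃]⁺: Ligand charges: each hydroxide is −1; pyridine is neutral. With an overall charge of +1 the vanadium centre must be in the +4 oxidation state. V sits in group 5, so the d-electron count is 5 − 4 = 1. The d¹ configuration leaves the e_g set evenly filled (or empty) — no strong Jahn–Teller driving force.
[Cu(NH₃)₆]²⁺: Ligand charges: ammonia is neutral. With an overall charge of +2 the copper centre must be in the +2 oxidation state. Copper is a group-11 element; Cu(II) is therefore d⁹. The t₂g⁶e_g³ configuration has an unevenly filled e_g set; the Jahn–Teller theorem predicts a tetragonal distortion (typically axial elongation) to lift the degeneracy.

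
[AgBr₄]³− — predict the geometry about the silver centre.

Each bromide is −1; balancing the −3 overall charge requires Ag(I).
Silver is a group-11 element; Ag(I) is therefore d¹⁰.
With 4 monodentate ligands the coordination number is 4.
A d¹⁰ ion has no crystal-field stabilisation preference between square planar and tetrahedral, so four ligands adopt the sterically favoured tetrahedral geometry.

tetrahedral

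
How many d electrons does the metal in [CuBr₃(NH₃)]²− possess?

d¹⁰

Each bromide is −1; ammonia is neutral; balancing the −2 overall charge requires Cu(I).
Group 11 minus oxidation state 1 gives a d¹⁰ configuration.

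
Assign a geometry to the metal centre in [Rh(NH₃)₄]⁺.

square planar

Ammonia is neutral; balancing the +1 overall charge requires Rh(I).
Group 9 minus oxidation state 1 gives a d⁸ configuration.
Coordination number: 4.
A 4d d⁸ ion has a large crystal-field splitting; square planar leaves the high-energy d_{x²−y²} orbital empty and maximises CFSE.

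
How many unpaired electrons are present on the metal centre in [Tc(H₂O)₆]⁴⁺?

Ligand charges: water is neutral. With an overall charge of +4 the technetium centre must be in the +4 oxidation state.
Group 7 minus oxidation state 4 gives a d³ configuration.
In an octahedral field the d³ configuration is t₂g³e_g⁰ (only one arrangement possible), giving 3 unpaired electrons.

3 unpaired electrons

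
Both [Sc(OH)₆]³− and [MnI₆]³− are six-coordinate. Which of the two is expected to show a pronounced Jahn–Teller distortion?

[MnI₆]³−

[Sc(OH)₆]³−: Summing ligand charges against the −3 overall charge gives an oxidation state of +3 for scandium. Sc sits in group 3, so the d-electron count is 3 − 3 = 0. The d⁰ configuration leaves the e_g set evenly filled (or empty) — no strong Jahn–Teller driving force.
[MnI₆]³−: Each iodide is −1; balancing the −3 overall charge requires Mn(III). Mn sits in group 7, so the d-electron count is 7 − 3 = 4. Iodide is a weak-field ligand for a first-row metal, so the complex is high-spin. The t₂g³e_g¹ (high-spin) configuration has an unevenly filled e_g set; the Jahn–Teller theorem predicts a tetragonal distortion (typically axial elongation) to lift the degeneracy.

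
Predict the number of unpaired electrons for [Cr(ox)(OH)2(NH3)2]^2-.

4

Summing ligand charges against the −2 overall charge gives an oxidation state of +2 for chromium.
Chromium is a group-6 element; Cr(II) is therefore d⁴.
Counting donor atoms: 1×oxalate (bidentate) → 2 donors; 2×hydroxide (monodentate) → 2 donors; 2×ammonia (monodentate) → 2 donors. Coordination number = 6.
The spin state decides the count: Hydroxide and oxalate are weak-field ligands for a first-row metal, so the complex is high-spin.
An octahedral high-spin d⁴ ion is t₂g³e_g¹, giving 4 unpaired electrons.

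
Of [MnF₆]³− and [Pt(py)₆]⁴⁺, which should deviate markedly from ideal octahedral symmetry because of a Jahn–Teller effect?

[MnF₆]³−

[MnF₆]³−: Each fluoride is −1; balancing the −3 overall charge requires Mn(III). Group 7 minus oxidation state 3 gives a d⁴ configuration. Fluoride is a weak-field ligand for a first-row metal, so the complex is high-spin. The t₂g³e_g¹ (high-spin) configuration has an unevenly filled e_g set; the Jahn–Teller theorem predicts a tetragonal distortion (typically axial elongation) to lift the degeneracy.
[Pt(py)₆]⁴⁺: Ligand charges: pyridine is neutral. With an overall charge of +4 the platinum centre must be in the +4 oxidation state. Group 10 minus oxidation state 4 gives a d⁶ configuration. A 5d ion has a large Δₒ and is invariably low-spin. The d⁶ configuration leaves the e_g set evenly filled (or empty) — no strong Jahn–Teller driving force.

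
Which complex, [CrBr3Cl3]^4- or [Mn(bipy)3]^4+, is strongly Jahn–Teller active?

[CrBr3Cl3]^4-

[CrBr3Cl3]^4-: Each bromide is −1; each chloride is −1; balancing the −4 overall charge requires Cr(II). Cr sits in group 6, so the d-electron count is 6 − 2 = 4. Bromide and chloride are weak-field ligands for a first-row metal, so the complex is high-spin. The t₂g³e_g¹ (high-spin) configuration has an unevenly filled e_g set; the Jahn–Teller theorem predicts a tetragonal distortion (typically axial elongation) to lift the degeneracy.
[Mn(bipy)3]^4+: Ligand charges: 2,2′-bipyridine is neutral. With an overall charge of +4 the manganese centre must be in the +4 oxidation state. Group 7 minus oxidation state 4 gives a d³ configuration. The d³ configuration leaves the e_g set evenly filled (or empty) — no strong Jahn–Teller driving force.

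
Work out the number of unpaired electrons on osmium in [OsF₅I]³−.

1 unpaired electron

Each fluoride is −1; each iodide is −1; balancing the −3 overall charge requires Os(III).
Os sits in group 8, so the d-electron count is 8 − 3 = 5.
The spin state decides the count: a 5d ion has a large Δₒ and is invariably low-spin.
An octahedral low-spin d⁵ ion is t₂g⁵e_g⁰, giving 1 unpaired electron.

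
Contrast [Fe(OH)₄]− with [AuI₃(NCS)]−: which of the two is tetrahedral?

For [Fe(OH)₄]−: Each hydroxide is −1; balancing the −1 overall charge requires Fe(III). Group 8 minus oxidation state 3 gives a d⁵ configuration. A high-spin d⁵ ion has zero CFSE in either geometry, so four ligands adopt the sterically favoured tetrahedral geometry. → tetrahedral.
For [AuI₃(NCS)]−: Ligand charges: each iodide is −1; each isothiocyanate is −1. With an overall charge of −1 the gold centre must be in the +3 oxidation state. Gold is a group-11 element; Au(III) is therefore d⁸. A 5d d⁸ ion has a large crystal-field splitting; square planar leaves the high-energy d_{x²−y²} orbital empty and maximises CFSE. → square planar.

[Fe(OH)₄]−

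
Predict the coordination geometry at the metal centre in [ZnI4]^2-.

Each iodide is −1; balancing the −2 overall charge requires Zn(II).
Zn sits in group 12, so the d-electron count is 12 − 2 = 10.
Coordination number: 4.
A d¹⁰ ion has no crystal-field stabilisation preference between square planar and tetrahedral, so four ligands adopt the sterically favoured tetrahedral geometry.

tetrahedral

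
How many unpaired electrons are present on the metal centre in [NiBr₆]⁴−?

2 unpaired electrons

Summing ligand charges against the −4 overall charge gives an oxidation state of +2 for nickel.
Nickel is a group-10 element; Ni(II) is therefore d⁸.
In an octahedral field the d⁸ configuration is t₂g⁶e_g² (only one arrangement possible), giving 2 unpaired electrons.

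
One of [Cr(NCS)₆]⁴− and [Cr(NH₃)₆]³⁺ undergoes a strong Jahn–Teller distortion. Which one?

[Cr(NCS)₆]⁴−

[Cr(NCS)₆]⁴−: Summing ligand charges against the −4 overall charge gives an oxidation state of +2 for chromium. Group 6 minus oxidation state 2 gives a d⁴ configuration. Isothiocyanate is a weak-field ligand for a first-row metal, so the complex is high-spin. The t₂g³e_g¹ (high-spin) configuration has an unevenly filled e_g set; the Jahn–Teller theorem predicts a tetragonal distortion (typically axial elongation) to lift the degeneracy.
[Cr(NH₃)₆]³⁺: Ligand charges: ammonia is neutral. With an overall charge of +3 the chromium centre must be in the +3 oxidation state. Chromium is a group-6 element; Cr(III) is therefore d³. The d³ configuration leaves the e_g set evenly filled (or empty) — no strong Jahn–Teller driving force.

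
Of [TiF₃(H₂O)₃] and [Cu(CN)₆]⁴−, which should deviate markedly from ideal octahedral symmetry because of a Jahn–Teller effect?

[Cu(CN)₆]⁴−

[TiF₃(H₂O)₃]: Summing ligand charges against the 0 overall charge gives an oxidation state of +3 for titanium. Group 4 minus oxidation state 3 gives a d¹ configuration. The d¹ configuration leaves the e_g set evenly filled (or empty) — no strong Jahn–Teller driving force.
[Cu(CN)₆]⁴−: Summing ligand charges against the −4 overall charge gives an oxidation state of +2 for copper. Copper is a group-11 element; Cu(II) is therefore d⁹. The t₂g⁶e_g³ configuration has an unevenly filled e_g set; the Jahn–Teller theorem predicts a tetragonal distortion (typically axial elongation) to lift the degeneracy.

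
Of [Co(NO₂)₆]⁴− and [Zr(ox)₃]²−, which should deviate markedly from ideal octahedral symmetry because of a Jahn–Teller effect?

[Co(NO₂)₆]⁴−

[Co(NO₂)₆]⁴−: Summing ligand charges against the −4 overall charge gives an oxidation state of +2 for cobalt. Cobalt is a group-9 element; Co(II) is therefore d⁷. Nitro (N-bound nitrite) is a strong-field ligand (high in the spectrochemical series) for a first-row metal, so the complex is low-spin. The t₂g⁶e_g¹ (low-spin) configuration has an unevenly filled e_g set; the Jahn–Teller theorem predicts a tetragonal distortion (typically axial elongation) to lift the degeneracy.
[Zr(ox)₃]²−: Ligand charges: each oxalate is −2. With an overall charge of −2 the zirconium centre must be in the +4 oxidation state. Zirconium is a group-4 element; Zr(IV) is therefore d⁰. The d⁰ configuration leaves the e_g set evenly filled (or empty) — no strong Jahn–Teller driving force.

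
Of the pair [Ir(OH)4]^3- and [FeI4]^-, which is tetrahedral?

For [Ir(OH)4]^3-: Ligand charges: each hydroxide is −1. With an overall charge of −3 the iridium centre must be in the +1 oxidation state. Ir sits in group 9, so the d-electron count is 9 − 1 = 8. A 5d d⁸ ion has a large crystal-field splitting; square planar leaves the high-energy d_{x²−y²} orbital empty and maximises CFSE. → square planar.
For [FeI4]^-: Each iodide is −1; balancing the −1 overall charge requires Fe(III). Fe sits in group 8, so the d-electron count is 8 − 3 = 5. A high-spin d⁵ ion has zero CFSE in either geometry, so four ligands adopt the sterically favoured tetrahedral geometry. → tetrahedral.

[FeI4]^-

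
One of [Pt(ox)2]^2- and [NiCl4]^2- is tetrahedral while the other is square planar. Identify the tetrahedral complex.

[NiCl4]^2-

For [Pt(ox)2]^2-: Each oxalate is −2; balancing the −2 overall charge requires Pt(II). Group 10 minus oxidation state 2 gives a d⁸ configuration. A 5d d⁸ ion has a large crystal-field splitting; square planar leaves the high-energy d_{x²−y²} orbital empty and maximises CFSE. → square planar.
For [NiCl4]^2-: Summing ligand charges against the −2 overall charge gives an oxidation state of +2 for nickel. Ni sits in group 10, so the d-electron count is 10 − 2 = 8. Chloride is a weak-field ligand. With weak-field ligands the CFSE gain from square planar is small, so a 3d d⁸ ion takes the sterically preferred tetrahedral geometry. → tetrahedral.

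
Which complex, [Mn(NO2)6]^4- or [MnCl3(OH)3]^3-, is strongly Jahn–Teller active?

[MnCl3(OH)3]^3-

[Mn(NO2)6]^4-: Ligand charges: each nitro (N-bound nitrite) is −1. With an overall charge of −4 the manganese centre must be in the +2 oxidation state. Mn sits in group 7, so the d-electron count is 7 − 2 = 5. Nitro (N-bound nitrite) is a strong-field ligand (high in the spectrochemical series) for a first-row metal, so the complex is low-spin. The d⁵ configuration leaves the e_g set evenly filled (or empty) — no strong Jahn–Teller driving force.
[MnCl3(OH)3]^3-: Summing ligand charges against the −3 overall charge gives an oxidation state of +3 for manganese. Mn sits in group 7, so the d-electron count is 7 − 3 = 4. Chloride and hydroxide are weak-field ligands for a first-row metal, so the complex is high-spin. The t₂g³e_g¹ (high-spin) configuration has an unevenly filled e_g set; the Jahn–Teller theorem predicts a tetragonal distortion (typically axial elongation) to lift the degeneracy.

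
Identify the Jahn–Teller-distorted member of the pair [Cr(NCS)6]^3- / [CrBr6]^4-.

[Cr(NCS)6]^3-: Summing ligand charges against the −3 overall charge gives an oxidation state of +3 for chromium. Cr sits in group 6, so the d-electron count is 6 − 3 = 3. The d³ configuration leaves the e_g set evenly filled (or empty) — no strong Jahn–Teller driving force.
[CrBr6]^4-: Summing ligand charges against the −4 overall charge gives an oxidation state of +2 for chromium. Chromium is a group-6 element; Cr(II) is therefore d⁴. Bromide is a weak-field ligand for a first-row metal, so the complex is high-spin. The t₂g³e_g¹ (high-spin) configuration has an unevenly filled e_g set; the Jahn–Teller theorem predicts a tetragonal distortion (typically axial elongation) to lift the degeneracy.

[CrBr6]^4-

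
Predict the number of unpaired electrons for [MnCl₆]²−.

3 unpaired electrons

Each chloride is −1; balancing the −2 overall charge requires Mn(IV).
Group 7 minus oxidation state 4 gives a d³ configuration.
In an octahedral field the d³ configuration is t₂g³e_g⁰ (only one arrangement possible), giving 3 unpaired electrons.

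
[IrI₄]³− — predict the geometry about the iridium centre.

square planar

Each iodide is −1; balancing the −3 overall charge requires Ir(I).
Ir sits in group 9, so the d-electron count is 9 − 1 = 8.
With 4 monodentate ligands the coordination number is 4.
A 5d d⁸ ion has a large crystal-field splitting; square planar leaves the high-energy d_{x²−y²} orbital empty and maximises CFSE.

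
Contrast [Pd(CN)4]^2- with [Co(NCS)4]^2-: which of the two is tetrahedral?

[Co(NCS)4]^2-

For [Pd(CN)4]^2-: Ligand charges: each cyanide is −1. With an overall charge of −2 the palladium centre must be in the +2 oxidation state. Group 10 minus oxidation state 2 gives a d⁸ configuration. A 4d d⁸ ion has a large crystal-field splitting; square planar leaves the high-energy d_{x²−y²} orbital empty and maximises CFSE. → square planar.
For [Co(NCS)4]^2-: Ligand charges: each isothiocyanate is −1. With an overall charge of −2 the cobalt centre must be in the +2 oxidation state. Co sits in group 9, so the d-electron count is 9 − 2 = 7. For a high-spin 3d d⁷ ion with weak-field ligands the small Δₜ gives little square-planar CFSE advantage, so four ligands adopt the sterically favoured tetrahedral geometry. → tetrahedral.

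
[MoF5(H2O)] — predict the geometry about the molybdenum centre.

octahedral

Summing ligand charges against the 0 overall charge gives an oxidation state of +5 for molybdenum.
Mo sits in group 6, so the d-electron count is 6 − 5 = 1.
Coordination number: 6.
Six donors around a single metal centre give an octahedral coordination sphere.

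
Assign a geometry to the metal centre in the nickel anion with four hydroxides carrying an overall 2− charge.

Summing ligand charges against the −2 overall charge gives an oxidation state of +2 for nickel.
Ni sits in group 10, so the d-electron count is 10 − 2 = 8.
With 4 monodentate ligands the coordination number is 4.
Hydroxide is a weak-field ligand.
With weak-field ligands the CFSE gain from square planar is small, so a 3d d⁸ ion takes the sterically preferred tetrahedral geometry.

tetrahedral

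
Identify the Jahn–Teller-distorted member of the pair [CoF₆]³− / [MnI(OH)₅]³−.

[MnI(OH)₅]³−

[CoF₆]³−: Each fluoride is −1; balancing the −3 overall charge requires Co(III). Group 9 minus oxidation state 3 gives a d⁶ configuration. Fluoride is the one ligand weak enough to leave Co(III) high-spin — [CoF₆]³⁻ is the classic exception. The d⁶ configuration leaves the e_g set evenly filled (or empty) — no strong Jahn–Teller driving force.
[MnI(OH)₅]³−: Each iodide is −1; each hydroxide is −1; balancing the −3 overall charge requires Mn(III). Group 7 minus oxidation state 3 gives a d⁴ configuration. Hydroxide and iodide are weak-field ligands for a first-row metal, so the complex is high-spin. The t₂g³e_g¹ (high-spin) configuration has an unevenly filled e_g set; the Jahn–Teller theorem predicts a tetragonal distortion (typically axial elongation) to lift the degeneracy.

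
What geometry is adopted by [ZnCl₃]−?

trigonal planar

Each chloride is −1; balancing the −1 overall charge requires Zn(II).
Group 12 minus oxidation state 2 gives a d¹⁰ configuration.
With 3 monodentate ligands the coordination number is 3.
Three ligands around a d¹⁰ centre minimise repulsion in a trigonal-planar arrangement.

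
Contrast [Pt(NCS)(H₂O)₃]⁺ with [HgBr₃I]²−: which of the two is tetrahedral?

For [Pt(NCS)(H₂O)₃]⁺: Each isothiocyanate is −1; water is neutral; balancing the +1 overall charge requires Pt(II). Pt sits in group 10, so the d-electron count is 10 − 2 = 8. A 5d d⁸ ion has a large crystal-field splitting; square planar leaves the high-energy d_{x²−y²} orbital empty and maximises CFSE. → square planar.
For [HgBr₃I]²−: Ligand charges: each bromide is −1; each iodide is −1. With an overall charge of −2 the mercury centre must be in the +2 oxidation state. Mercury is a group-12 element; Hg(II) is therefore d¹⁰. A d¹⁰ ion has no crystal-field stabilisation preference between square planar and tetrahedral, so four ligands adopt the sterically favoured tetrahedral geometry. → tetrahedral.

[HgBr₃I]²−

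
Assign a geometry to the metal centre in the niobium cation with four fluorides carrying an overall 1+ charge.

tetrahedral

Ligand charges: each fluoride is −1. With an overall charge of +1 the niobium centre must be in the +5 oxidation state.
Niobium is a group-5 element; Nb(V) is therefore d⁰.
With 4 monodentate ligands the coordination number is 4.
A d⁰ ion has no crystal-field stabilisation preference between square planar and tetrahedral, so four ligands adopt the sterically favoured tetrahedral geometry.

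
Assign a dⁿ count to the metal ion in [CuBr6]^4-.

d⁹

Each bromide is −1; balancing the −4 overall charge requires Cu(II).
Group 11 minus oxidation state 2 gives a d⁹ configuration.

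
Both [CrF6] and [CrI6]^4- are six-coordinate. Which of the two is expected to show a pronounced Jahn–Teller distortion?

[CrI6]^4-

[CrF6]: Ligand charges: each fluoride is −1. With an overall charge of 0 the chromium centre must be in the +6 oxidation state. Group 6 minus oxidation state 6 gives a d⁰ configuration. The d⁰ configuration leaves the e_g set evenly filled (or empty) — no strong Jahn–Teller driving force.
[CrI6]^4-: Ligand charges: each iodide is −1. With an overall charge of −4 the chromium centre must be in the +2 oxidation state. Cr sits in group 6, so the d-electron count is 6 − 2 = 4. Iodide is a weak-field ligand for a first-row metal, so the complex is high-spin. The t₂g³e_g¹ (high-spin) configuration has an unevenly filled e_g set; the Jahn–Teller theorem predicts a tetragonal distortion (typically axial elongation) to lift the degeneracy.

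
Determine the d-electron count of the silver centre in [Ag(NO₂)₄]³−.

d10

Ligand charges: each nitro (N-bound nitrite) is −1. With an overall charge of −3 the silver centre must be in the +1 oxidation state.
Group 11 minus oxidation state 1 gives a d¹⁰ configuration.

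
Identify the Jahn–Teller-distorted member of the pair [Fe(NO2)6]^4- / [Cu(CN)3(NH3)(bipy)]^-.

[Fe(NO2)6]^4-: Each nitro (N-bound nitrite) is −1; balancing the −4 overall charge requires Fe(II). Iron is a group-8 element; Fe(II) is therefore d⁶. Nitro (N-bound nitrite) is a strong-field ligand (high in the spectrochemical series) for a first-row metal, so the complex is low-spin. The d⁶ configuration leaves the e_g set evenly filled (or empty) — no strong Jahn–Teller driving force.
[Cu(CN)3(NH3)(bipy)]^-: Each cyanide is −1; ammonia is neutral; 2,2′-bipyridine is neutral; balancing the −1 overall charge requires Cu(II). Copper is a group-11 element; Cu(II) is therefore d⁹. The t₂g⁶e_g³ configuration has an unevenly filled e_g set; the Jahn–Teller theorem predicts a tetragonal distortion (typically axial elongation) to lift the degeneracy.

[Cu(CN)3(NH3)(bipy)]^-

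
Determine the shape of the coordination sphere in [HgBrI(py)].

trigonal planar

Summing ligand charges against the 0 overall charge gives an oxidation state of +2 for mercury.
Mercury is a group-12 element; Hg(II) is therefore d¹⁰.
Coordination number: 3.
Three ligands around a d¹⁰ centre minimise repulsion in a trigonal-planar arrangement.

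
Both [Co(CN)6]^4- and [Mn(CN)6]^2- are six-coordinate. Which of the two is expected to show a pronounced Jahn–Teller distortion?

[Co(CN)6]^4-: Ligand charges: each cyanide is −1. With an overall charge of −4 the cobalt centre must be in the +2 oxidation state. Group 9 minus oxidation state 2 gives a d⁷ configuration. Cyanide is a strong-field ligand (high in the spectrochemical series) for a first-row metal, so the complex is low-spin. The t₂g⁶e_g¹ (low-spin) configuration has an unevenly filled e_g set; the Jahn–Teller theorem predicts a tetragonal distortion (typically axial elongation) to lift the degeneracy.
[Mn(CN)6]^2-: Each cyanide is −1; balancing the −2 overall charge requires Mn(IV). Manganese is a group-7 element; Mn(IV) is therefore d³. The d³ configuration leaves the e_g set evenly filled (or empty) — no strong Jahn–Teller driving force.

[Co(CN)6]^4-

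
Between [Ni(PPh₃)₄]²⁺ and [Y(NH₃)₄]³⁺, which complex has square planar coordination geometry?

[Ni(PPh₃)₄]²⁺

For [Ni(PPh₃)₄]²⁺: Ligand charges: triphenylphosphine is neutral. With an overall charge of +2 the nickel centre must be in the +2 oxidation state. Ni sits in group 10, so the d-electron count is 10 − 2 = 8. Triphenylphosphine is a strong-field ligand (high in the spectrochemical series). A 3d d⁸ ion with strong-field ligands gains enough CFSE to favour square planar over tetrahedral. → square planar.
For [Y(NH₃)₄]³⁺: Ligand charges: ammonia is neutral. With an overall charge of +3 the yttrium centre must be in the +3 oxidation state. Group 3 minus oxidation state 3 gives a d⁰ configuration. A d⁰ ion has no crystal-field stabilisation preference between square planar and tetrahedral, so four ligands adopt the sterically favoured tetrahedral geometry. → tetrahedral.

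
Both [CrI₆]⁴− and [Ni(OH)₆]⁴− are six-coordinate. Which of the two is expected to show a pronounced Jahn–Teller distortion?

[CrI₆]⁴−

[CrI₆]⁴−: Summing ligand charges against the −4 overall charge gives an oxidation state of +2 for chromium. Group 6 minus oxidation state 2 gives a d⁴ configuration. Iodide is a weak-field ligand for a first-row metal, so the complex is high-spin. The t₂g³e_g¹ (high-spin) configuration has an unevenly filled e_g set; the Jahn–Teller theorem predicts a tetragonal distortion (typically axial elongation) to lift the degeneracy.
[Ni(OH)₆]⁴−: Ligand charges: each hydroxide is −1. With an overall charge of −4 the nickel centre must be in the +2 oxidation state. Group 10 minus oxidation state 2 gives a d⁸ configuration. The d⁸ configuration leaves the e_g set evenly filled (or empty) — no strong Jahn–Teller driving force.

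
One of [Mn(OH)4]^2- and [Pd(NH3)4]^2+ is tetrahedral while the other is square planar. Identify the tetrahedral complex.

[Mn(OH)4]^2-

For [Mn(OH)4]^2-: Summing ligand charges against the −2 overall charge gives an oxidation state of +2 for manganese. Group 7 minus oxidation state 2 gives a d⁵ configuration. A high-spin d⁵ ion has zero CFSE in either geometry, so four ligands adopt the sterically favoured tetrahedral geometry. → tetrahedral.
For [Pd(NH3)4]^2+: Ligand charges: ammonia is neutral. With an overall charge of +2 the palladium centre must be in the +2 oxidation state. Group 10 minus oxidation state 2 gives a d⁸ configuration. A 4d d⁸ ion has a large crystal-field splitting; square planar leaves the high-energy d_{x²−y²} orbital empty and maximises CFSE. → square planar.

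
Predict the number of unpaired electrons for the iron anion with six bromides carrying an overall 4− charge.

Each bromide is −1; balancing the −4 overall charge requires Fe(II).
Iron is a group-8 element; Fe(II) is therefore d⁶.
The spin state decides the count: Bromide is a weak-field ligand for a first-row metal, so the complex is high-spin.
An octahedral high-spin d⁶ ion is t₂g⁴e_g², giving 4 unpaired electrons.

4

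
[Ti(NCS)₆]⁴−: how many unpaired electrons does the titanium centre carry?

Ligand charges: each isothiocyanate is −1. With an overall charge of −4 the titanium centre must be in the +2 oxidation state.
Titanium is a group-4 element; Ti(II) is therefore d².
In an octahedral field the d² configuration is t₂g²e_g⁰ (only one arrangement possible), giving 2 unpaired electrons.

2 unpaired electrons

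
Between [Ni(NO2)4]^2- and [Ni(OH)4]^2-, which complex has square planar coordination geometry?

For [Ni(NO2)4]^2-: Summing ligand charges against the −2 overall charge gives an oxidation state of +2 for nickel. Nickel is a group-10 element; Ni(II) is therefore d⁸. Nitro (N-bound nitrite) is a strong-field ligand (high in the spectrochemical series). A 3d d⁸ ion with strong-field ligands gains enough CFSE to favour square planar over tetrahedral. → square planar.
For [Ni(OH)4]^2-: Summing ligand charges against the −2 overall charge gives an oxidation state of +2 for nickel. Group 10 minus oxidation state 2 gives a d⁸ configuration. Hydroxide is a weak-field ligand. With weak-field ligands the CFSE gain from square planar is small, so a 3d d⁸ ion takes the sterically preferred tetrahedral geometry. → tetrahedral.

[Ni(NO2)4]^2-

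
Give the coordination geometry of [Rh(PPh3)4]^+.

Ligand charges: triphenylphosphine is neutral. With an overall charge of +1 the rhodium centre must be in the +1 oxidation state.
Group 9 minus oxidation state 1 gives a d⁸ configuration.
Coordination number: 4.
A 4d d⁸ ion has a large crystal-field splitting; square planar leaves the high-energy d_{x²−y²} orbital empty and maximises CFSE.

square planar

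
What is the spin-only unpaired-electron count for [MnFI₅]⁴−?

5

Ligand charges: each fluoride is −1; each iodide is −1. With an overall charge of −4 the manganese centre must be in the +2 oxidation state.
Mn sits in group 7, so the d-electron count is 7 − 2 = 5.
The spin state decides the count: Fluoride and iodide are weak-field ligands for a first-row metal, so the complex is high-spin.
An octahedral high-spin d⁵ ion is t₂g³e_g², giving 5 unpaired electrons.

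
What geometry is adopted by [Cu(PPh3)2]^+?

Triphenylphosphine is neutral; balancing the +1 overall charge requires Cu(I).
Group 11 minus oxidation state 1 gives a d¹⁰ configuration.
With 2 monodentate ligands the coordination number is 2.
A d¹⁰ ion with only two ligands adopts a linear arrangement (sp hybridisation; no CFSE preference).

linear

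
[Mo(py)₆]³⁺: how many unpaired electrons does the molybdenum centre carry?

3 unpaired electrons

Summing ligand charges against the +3 overall charge gives an oxidation state of +3 for molybdenum.
Mo sits in group 6, so the d-electron count is 6 − 3 = 3.
In an octahedral field the d³ configuration is t₂g³e_g⁰ (only one arrangement possible), giving 3 unpaired electrons.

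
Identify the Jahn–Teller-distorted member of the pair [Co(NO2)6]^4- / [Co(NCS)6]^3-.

[Co(NO2)6]^4-: Each nitro (N-bound nitrite) is −1; balancing the −4 overall charge requires Co(II). Cobalt is a group-9 element; Co(II) is therefore d⁷. Nitro (N-bound nitrite) is a strong-field ligand (high in the spectrochemical series) for a first-row metal, so the complex is low-spin. The t₂g⁶e_g¹ (low-spin) configuration has an unevenly filled e_g set; the Jahn–Teller theorem predicts a tetragonal distortion (typically axial elongation) to lift the degeneracy.
[Co(NCS)6]^3-: Ligand charges: each isothiocyanate is −1. With an overall charge of −3 the cobalt centre must be in the +3 oxidation state. Group 9 minus oxidation state 3 gives a d⁶ configuration. Co(III) has an exceptionally large octahedral splitting and is low-spin with essentially every ligand except fluoride. The d⁶ configuration leaves the e_g set evenly filled (or empty) — no strong Jahn–Teller driving force.

[Co(NO2)6]^4-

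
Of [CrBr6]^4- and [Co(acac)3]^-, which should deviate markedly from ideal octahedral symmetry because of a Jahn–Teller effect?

[CrBr6]^4-: Each bromide is −1; balancing the −4 overall charge requires Cr(II). Cr sits in group 6, so the d-electron count is 6 − 2 = 4. Bromide is a weak-field ligand for a first-row metal, so the complex is high-spin. The t₂g³e_g¹ (high-spin) configuration has an unevenly filled e_g set; the Jahn–Teller theorem predicts a tetragonal distortion (typically axial elongation) to lift the degeneracy.
[Co(acac)3]^-: Ligand charges: each acetylacetonate is −1. With an overall charge of −1 the cobalt centre must be in the +2 oxidation state. Group 9 minus oxidation state 2 gives a d⁷ configuration. Acetylacetonate is a weak-field ligand for a first-row metal, so the complex is high-spin. The d⁷ configuration leaves the e_g set evenly filled (or empty) — no strong Jahn–Teller driving force.

[CrBr6]^4-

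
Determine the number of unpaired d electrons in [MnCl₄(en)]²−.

5 unpaired electrons

Ligand charges: each chloride is −1; ethylenediamine is neutral. With an overall charge of −2 the manganese centre must be in the +2 oxidation state.
Mn sits in group 7, so the d-electron count is 7 − 2 = 5.
Counting donor atoms: 4×chloride (monodentate) → 4 donors; 1×ethylenediamine (bidentate) → 2 donors. Coordination number = 6.
The spin state decides the count: Chloride is a weak-field ligand for a first-row metal, so the complex is high-spin.
An octahedral high-spin d⁵ ion is t₂g³e_g², giving 5 unpaired electrons.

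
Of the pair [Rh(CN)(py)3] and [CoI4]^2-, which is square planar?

For [Rh(CN)(py)3]: Summing ligand charges against the 0 overall charge gives an oxidation state of +1 for rhodium. Rh sits in group 9, so the d-electron count is 9 − 1 = 8. A 4d d⁸ ion has a large crystal-field splitting; square planar leaves the high-energy d_{x²−y²} orbital empty and maximises CFSE. → square planar.
For [CoI4]^2-: Each iodide is −1; balancing the −2 overall charge requires Co(II). Cobalt is a group-9 element; Co(II) is therefore d⁷. For a high-spin 3d d⁷ ion with weak-field ligands the small Δₜ gives little square-planar CFSE advantage, so four ligands adopt the sterically favoured tetrahedral geometry. → tetrahedral.

[Rh(CN)(py)3]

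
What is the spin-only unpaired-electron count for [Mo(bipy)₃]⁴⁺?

Ligand charges: 2,2′-bipyridine is neutral. With an overall charge of +4 the molybdenum centre must be in the +4 oxidation state.
Group 6 minus oxidation state 4 gives a d² configuration.
Counting donor atoms: 3×2,2′-bipyridine (bidentate) → 6 donors. Coordination number = 6.
In an octahedral field the d² configuration is t₂g²e_g⁰ (only one arrangement possible), giving 2 unpaired electrons.

2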